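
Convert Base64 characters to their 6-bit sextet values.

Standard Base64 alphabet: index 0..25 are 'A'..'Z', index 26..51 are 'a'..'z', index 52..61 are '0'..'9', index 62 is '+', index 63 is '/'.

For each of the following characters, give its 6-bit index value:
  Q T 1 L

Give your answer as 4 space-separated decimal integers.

Answer: 16 19 53 11

Derivation:
'Q': A..Z range, ord('Q') − ord('A') = 16
'T': A..Z range, ord('T') − ord('A') = 19
'1': 0..9 range, 52 + ord('1') − ord('0') = 53
'L': A..Z range, ord('L') − ord('A') = 11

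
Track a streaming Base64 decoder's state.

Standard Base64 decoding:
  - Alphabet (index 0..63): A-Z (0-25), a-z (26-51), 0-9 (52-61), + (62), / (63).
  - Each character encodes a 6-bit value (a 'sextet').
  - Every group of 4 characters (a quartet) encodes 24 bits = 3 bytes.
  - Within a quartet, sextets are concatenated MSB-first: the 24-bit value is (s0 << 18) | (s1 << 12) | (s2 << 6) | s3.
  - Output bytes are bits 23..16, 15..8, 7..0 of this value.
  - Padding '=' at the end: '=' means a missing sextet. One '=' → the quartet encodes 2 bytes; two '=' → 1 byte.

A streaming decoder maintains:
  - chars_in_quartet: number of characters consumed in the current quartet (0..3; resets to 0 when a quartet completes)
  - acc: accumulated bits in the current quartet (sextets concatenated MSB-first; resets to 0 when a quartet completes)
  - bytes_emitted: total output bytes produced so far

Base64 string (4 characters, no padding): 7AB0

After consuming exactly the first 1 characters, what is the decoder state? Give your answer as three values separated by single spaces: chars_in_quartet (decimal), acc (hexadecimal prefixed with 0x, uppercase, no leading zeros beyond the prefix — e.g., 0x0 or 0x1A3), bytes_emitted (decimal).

After char 0 ('7'=59): chars_in_quartet=1 acc=0x3B bytes_emitted=0

Answer: 1 0x3B 0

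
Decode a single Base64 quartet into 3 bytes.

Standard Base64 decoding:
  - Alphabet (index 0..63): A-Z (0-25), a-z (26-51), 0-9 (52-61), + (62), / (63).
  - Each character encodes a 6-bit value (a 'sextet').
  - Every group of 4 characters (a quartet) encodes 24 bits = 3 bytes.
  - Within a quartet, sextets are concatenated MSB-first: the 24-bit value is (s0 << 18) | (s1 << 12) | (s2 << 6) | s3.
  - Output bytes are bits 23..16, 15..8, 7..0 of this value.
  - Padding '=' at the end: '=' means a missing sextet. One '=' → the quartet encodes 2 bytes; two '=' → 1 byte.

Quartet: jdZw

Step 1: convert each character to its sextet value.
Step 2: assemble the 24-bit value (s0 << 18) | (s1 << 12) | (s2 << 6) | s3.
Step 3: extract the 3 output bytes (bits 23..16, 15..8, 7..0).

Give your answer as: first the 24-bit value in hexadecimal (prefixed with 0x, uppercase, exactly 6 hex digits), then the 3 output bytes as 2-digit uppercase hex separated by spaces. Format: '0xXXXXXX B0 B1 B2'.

Sextets: j=35, d=29, Z=25, w=48
24-bit: (35<<18) | (29<<12) | (25<<6) | 48
      = 0x8C0000 | 0x01D000 | 0x000640 | 0x000030
      = 0x8DD670
Bytes: (v>>16)&0xFF=8D, (v>>8)&0xFF=D6, v&0xFF=70

Answer: 0x8DD670 8D D6 70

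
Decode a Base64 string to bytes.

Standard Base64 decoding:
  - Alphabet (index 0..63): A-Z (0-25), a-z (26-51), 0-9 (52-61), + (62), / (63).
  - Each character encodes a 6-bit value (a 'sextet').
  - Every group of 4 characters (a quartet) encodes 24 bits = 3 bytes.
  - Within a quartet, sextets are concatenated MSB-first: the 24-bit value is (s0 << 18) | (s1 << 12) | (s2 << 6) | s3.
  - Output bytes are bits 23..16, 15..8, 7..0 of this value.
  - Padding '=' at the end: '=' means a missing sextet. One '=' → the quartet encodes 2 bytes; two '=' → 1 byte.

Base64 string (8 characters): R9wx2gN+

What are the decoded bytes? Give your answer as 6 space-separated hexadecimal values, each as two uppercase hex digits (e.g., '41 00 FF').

After char 0 ('R'=17): chars_in_quartet=1 acc=0x11 bytes_emitted=0
After char 1 ('9'=61): chars_in_quartet=2 acc=0x47D bytes_emitted=0
After char 2 ('w'=48): chars_in_quartet=3 acc=0x11F70 bytes_emitted=0
After char 3 ('x'=49): chars_in_quartet=4 acc=0x47DC31 -> emit 47 DC 31, reset; bytes_emitted=3
After char 4 ('2'=54): chars_in_quartet=1 acc=0x36 bytes_emitted=3
After char 5 ('g'=32): chars_in_quartet=2 acc=0xDA0 bytes_emitted=3
After char 6 ('N'=13): chars_in_quartet=3 acc=0x3680D bytes_emitted=3
After char 7 ('+'=62): chars_in_quartet=4 acc=0xDA037E -> emit DA 03 7E, reset; bytes_emitted=6

Answer: 47 DC 31 DA 03 7E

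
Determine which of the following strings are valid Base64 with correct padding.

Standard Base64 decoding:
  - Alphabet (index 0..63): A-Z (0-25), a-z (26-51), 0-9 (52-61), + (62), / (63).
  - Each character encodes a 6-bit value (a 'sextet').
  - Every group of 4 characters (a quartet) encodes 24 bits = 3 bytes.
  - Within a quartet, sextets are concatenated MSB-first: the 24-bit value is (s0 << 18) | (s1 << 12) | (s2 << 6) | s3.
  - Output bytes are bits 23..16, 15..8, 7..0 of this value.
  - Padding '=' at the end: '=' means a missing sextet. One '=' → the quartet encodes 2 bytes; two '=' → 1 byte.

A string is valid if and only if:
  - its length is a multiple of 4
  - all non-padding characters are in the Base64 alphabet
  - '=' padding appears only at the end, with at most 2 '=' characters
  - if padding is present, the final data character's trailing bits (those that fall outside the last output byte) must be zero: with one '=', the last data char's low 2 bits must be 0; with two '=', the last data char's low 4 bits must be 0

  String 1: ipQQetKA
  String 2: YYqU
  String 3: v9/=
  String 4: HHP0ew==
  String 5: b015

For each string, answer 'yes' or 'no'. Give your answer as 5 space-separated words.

Answer: yes yes no yes yes

Derivation:
String 1: 'ipQQetKA' → valid
String 2: 'YYqU' → valid
String 3: 'v9/=' → invalid (bad trailing bits)
String 4: 'HHP0ew==' → valid
String 5: 'b015' → valid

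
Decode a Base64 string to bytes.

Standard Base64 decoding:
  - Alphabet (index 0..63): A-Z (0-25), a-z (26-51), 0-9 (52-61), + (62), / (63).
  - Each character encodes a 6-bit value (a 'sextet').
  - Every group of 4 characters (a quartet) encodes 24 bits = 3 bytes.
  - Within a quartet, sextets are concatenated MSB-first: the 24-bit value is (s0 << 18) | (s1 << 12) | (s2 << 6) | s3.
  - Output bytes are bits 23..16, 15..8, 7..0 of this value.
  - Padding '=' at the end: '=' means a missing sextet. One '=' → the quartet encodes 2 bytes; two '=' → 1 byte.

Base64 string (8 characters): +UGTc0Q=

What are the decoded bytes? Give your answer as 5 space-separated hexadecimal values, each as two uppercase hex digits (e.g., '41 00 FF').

After char 0 ('+'=62): chars_in_quartet=1 acc=0x3E bytes_emitted=0
After char 1 ('U'=20): chars_in_quartet=2 acc=0xF94 bytes_emitted=0
After char 2 ('G'=6): chars_in_quartet=3 acc=0x3E506 bytes_emitted=0
After char 3 ('T'=19): chars_in_quartet=4 acc=0xF94193 -> emit F9 41 93, reset; bytes_emitted=3
After char 4 ('c'=28): chars_in_quartet=1 acc=0x1C bytes_emitted=3
After char 5 ('0'=52): chars_in_quartet=2 acc=0x734 bytes_emitted=3
After char 6 ('Q'=16): chars_in_quartet=3 acc=0x1CD10 bytes_emitted=3
Padding '=': partial quartet acc=0x1CD10 -> emit 73 44; bytes_emitted=5

Answer: F9 41 93 73 44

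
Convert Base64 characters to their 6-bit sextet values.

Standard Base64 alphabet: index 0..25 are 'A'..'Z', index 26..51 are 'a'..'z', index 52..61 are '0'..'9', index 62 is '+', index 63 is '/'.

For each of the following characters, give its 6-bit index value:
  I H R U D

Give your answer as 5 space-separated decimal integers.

'I': A..Z range, ord('I') − ord('A') = 8
'H': A..Z range, ord('H') − ord('A') = 7
'R': A..Z range, ord('R') − ord('A') = 17
'U': A..Z range, ord('U') − ord('A') = 20
'D': A..Z range, ord('D') − ord('A') = 3

Answer: 8 7 17 20 3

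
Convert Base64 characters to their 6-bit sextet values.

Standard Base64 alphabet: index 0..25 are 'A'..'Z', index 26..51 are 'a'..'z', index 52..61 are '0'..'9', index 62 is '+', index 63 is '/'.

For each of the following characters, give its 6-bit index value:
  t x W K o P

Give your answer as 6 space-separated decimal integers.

't': a..z range, 26 + ord('t') − ord('a') = 45
'x': a..z range, 26 + ord('x') − ord('a') = 49
'W': A..Z range, ord('W') − ord('A') = 22
'K': A..Z range, ord('K') − ord('A') = 10
'o': a..z range, 26 + ord('o') − ord('a') = 40
'P': A..Z range, ord('P') − ord('A') = 15

Answer: 45 49 22 10 40 15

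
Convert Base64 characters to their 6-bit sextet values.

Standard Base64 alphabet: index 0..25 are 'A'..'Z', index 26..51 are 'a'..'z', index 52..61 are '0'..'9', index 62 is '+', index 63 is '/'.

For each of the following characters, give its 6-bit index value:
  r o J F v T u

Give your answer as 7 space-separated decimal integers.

'r': a..z range, 26 + ord('r') − ord('a') = 43
'o': a..z range, 26 + ord('o') − ord('a') = 40
'J': A..Z range, ord('J') − ord('A') = 9
'F': A..Z range, ord('F') − ord('A') = 5
'v': a..z range, 26 + ord('v') − ord('a') = 47
'T': A..Z range, ord('T') − ord('A') = 19
'u': a..z range, 26 + ord('u') − ord('a') = 46

Answer: 43 40 9 5 47 19 46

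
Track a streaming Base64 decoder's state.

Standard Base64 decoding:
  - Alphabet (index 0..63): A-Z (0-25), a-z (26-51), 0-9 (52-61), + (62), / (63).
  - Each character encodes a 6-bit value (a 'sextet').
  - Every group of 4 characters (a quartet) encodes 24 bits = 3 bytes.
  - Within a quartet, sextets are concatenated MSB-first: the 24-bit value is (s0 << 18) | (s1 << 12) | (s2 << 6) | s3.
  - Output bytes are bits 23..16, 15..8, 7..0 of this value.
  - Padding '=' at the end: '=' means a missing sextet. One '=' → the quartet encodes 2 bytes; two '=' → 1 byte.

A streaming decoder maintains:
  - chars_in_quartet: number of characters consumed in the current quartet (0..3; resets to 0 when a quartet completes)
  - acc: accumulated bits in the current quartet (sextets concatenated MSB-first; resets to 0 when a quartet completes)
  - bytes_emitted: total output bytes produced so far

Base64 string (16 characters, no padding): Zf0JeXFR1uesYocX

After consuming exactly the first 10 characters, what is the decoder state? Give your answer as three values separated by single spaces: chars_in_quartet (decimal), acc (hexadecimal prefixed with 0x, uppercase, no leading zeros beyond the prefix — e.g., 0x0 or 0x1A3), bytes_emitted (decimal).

After char 0 ('Z'=25): chars_in_quartet=1 acc=0x19 bytes_emitted=0
After char 1 ('f'=31): chars_in_quartet=2 acc=0x65F bytes_emitted=0
After char 2 ('0'=52): chars_in_quartet=3 acc=0x197F4 bytes_emitted=0
After char 3 ('J'=9): chars_in_quartet=4 acc=0x65FD09 -> emit 65 FD 09, reset; bytes_emitted=3
After char 4 ('e'=30): chars_in_quartet=1 acc=0x1E bytes_emitted=3
After char 5 ('X'=23): chars_in_quartet=2 acc=0x797 bytes_emitted=3
After char 6 ('F'=5): chars_in_quartet=3 acc=0x1E5C5 bytes_emitted=3
After char 7 ('R'=17): chars_in_quartet=4 acc=0x797151 -> emit 79 71 51, reset; bytes_emitted=6
After char 8 ('1'=53): chars_in_quartet=1 acc=0x35 bytes_emitted=6
After char 9 ('u'=46): chars_in_quartet=2 acc=0xD6E bytes_emitted=6

Answer: 2 0xD6E 6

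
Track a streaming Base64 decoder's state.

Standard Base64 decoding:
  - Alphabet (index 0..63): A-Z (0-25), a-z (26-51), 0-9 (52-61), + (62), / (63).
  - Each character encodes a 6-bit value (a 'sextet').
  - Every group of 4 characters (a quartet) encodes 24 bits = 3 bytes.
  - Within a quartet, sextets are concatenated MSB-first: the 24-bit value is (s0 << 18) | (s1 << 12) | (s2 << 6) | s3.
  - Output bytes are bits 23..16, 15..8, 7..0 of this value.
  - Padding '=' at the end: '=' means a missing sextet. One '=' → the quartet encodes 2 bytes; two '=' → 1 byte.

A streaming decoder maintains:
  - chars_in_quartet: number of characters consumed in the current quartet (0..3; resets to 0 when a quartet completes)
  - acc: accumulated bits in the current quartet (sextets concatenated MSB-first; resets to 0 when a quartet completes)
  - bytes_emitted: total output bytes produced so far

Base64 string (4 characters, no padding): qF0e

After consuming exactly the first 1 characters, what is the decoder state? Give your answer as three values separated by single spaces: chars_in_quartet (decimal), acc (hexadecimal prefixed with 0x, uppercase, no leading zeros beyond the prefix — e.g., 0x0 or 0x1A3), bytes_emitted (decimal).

Answer: 1 0x2A 0

Derivation:
After char 0 ('q'=42): chars_in_quartet=1 acc=0x2A bytes_emitted=0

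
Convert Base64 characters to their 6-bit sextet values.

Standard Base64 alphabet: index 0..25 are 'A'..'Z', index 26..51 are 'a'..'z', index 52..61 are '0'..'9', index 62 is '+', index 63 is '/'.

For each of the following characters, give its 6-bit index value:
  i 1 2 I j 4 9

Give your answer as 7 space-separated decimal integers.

Answer: 34 53 54 8 35 56 61

Derivation:
'i': a..z range, 26 + ord('i') − ord('a') = 34
'1': 0..9 range, 52 + ord('1') − ord('0') = 53
'2': 0..9 range, 52 + ord('2') − ord('0') = 54
'I': A..Z range, ord('I') − ord('A') = 8
'j': a..z range, 26 + ord('j') − ord('a') = 35
'4': 0..9 range, 52 + ord('4') − ord('0') = 56
'9': 0..9 range, 52 + ord('9') − ord('0') = 61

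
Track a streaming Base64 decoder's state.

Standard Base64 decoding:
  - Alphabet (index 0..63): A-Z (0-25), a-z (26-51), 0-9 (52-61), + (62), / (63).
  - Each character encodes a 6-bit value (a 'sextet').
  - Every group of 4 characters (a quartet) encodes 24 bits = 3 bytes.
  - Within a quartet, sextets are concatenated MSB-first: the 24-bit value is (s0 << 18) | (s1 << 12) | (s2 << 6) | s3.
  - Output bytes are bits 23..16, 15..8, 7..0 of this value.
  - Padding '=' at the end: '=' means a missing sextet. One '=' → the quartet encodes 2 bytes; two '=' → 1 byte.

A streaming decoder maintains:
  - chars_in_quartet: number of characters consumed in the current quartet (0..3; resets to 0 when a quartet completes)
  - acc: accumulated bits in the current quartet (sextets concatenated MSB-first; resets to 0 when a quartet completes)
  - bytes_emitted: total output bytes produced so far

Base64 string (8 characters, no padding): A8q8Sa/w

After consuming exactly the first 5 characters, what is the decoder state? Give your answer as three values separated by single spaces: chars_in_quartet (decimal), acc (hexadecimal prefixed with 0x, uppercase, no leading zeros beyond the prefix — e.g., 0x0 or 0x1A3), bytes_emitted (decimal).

Answer: 1 0x12 3

Derivation:
After char 0 ('A'=0): chars_in_quartet=1 acc=0x0 bytes_emitted=0
After char 1 ('8'=60): chars_in_quartet=2 acc=0x3C bytes_emitted=0
After char 2 ('q'=42): chars_in_quartet=3 acc=0xF2A bytes_emitted=0
After char 3 ('8'=60): chars_in_quartet=4 acc=0x3CABC -> emit 03 CA BC, reset; bytes_emitted=3
After char 4 ('S'=18): chars_in_quartet=1 acc=0x12 bytes_emitted=3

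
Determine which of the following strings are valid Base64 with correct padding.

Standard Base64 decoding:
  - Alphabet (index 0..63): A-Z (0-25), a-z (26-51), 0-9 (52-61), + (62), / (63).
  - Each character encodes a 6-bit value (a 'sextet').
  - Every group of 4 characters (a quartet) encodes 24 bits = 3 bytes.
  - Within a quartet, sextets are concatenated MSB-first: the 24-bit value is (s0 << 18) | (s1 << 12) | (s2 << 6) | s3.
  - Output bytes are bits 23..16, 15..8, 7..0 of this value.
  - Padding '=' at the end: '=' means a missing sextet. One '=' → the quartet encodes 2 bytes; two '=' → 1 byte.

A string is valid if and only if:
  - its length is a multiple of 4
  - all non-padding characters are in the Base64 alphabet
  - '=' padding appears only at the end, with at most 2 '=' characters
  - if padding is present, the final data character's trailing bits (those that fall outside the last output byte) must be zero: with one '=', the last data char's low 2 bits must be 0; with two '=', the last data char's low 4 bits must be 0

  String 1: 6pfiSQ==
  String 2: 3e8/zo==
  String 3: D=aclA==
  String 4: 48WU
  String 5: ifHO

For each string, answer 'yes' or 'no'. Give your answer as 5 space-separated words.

Answer: yes no no yes yes

Derivation:
String 1: '6pfiSQ==' → valid
String 2: '3e8/zo==' → invalid (bad trailing bits)
String 3: 'D=aclA==' → invalid (bad char(s): ['=']; '=' in middle)
String 4: '48WU' → valid
String 5: 'ifHO' → valid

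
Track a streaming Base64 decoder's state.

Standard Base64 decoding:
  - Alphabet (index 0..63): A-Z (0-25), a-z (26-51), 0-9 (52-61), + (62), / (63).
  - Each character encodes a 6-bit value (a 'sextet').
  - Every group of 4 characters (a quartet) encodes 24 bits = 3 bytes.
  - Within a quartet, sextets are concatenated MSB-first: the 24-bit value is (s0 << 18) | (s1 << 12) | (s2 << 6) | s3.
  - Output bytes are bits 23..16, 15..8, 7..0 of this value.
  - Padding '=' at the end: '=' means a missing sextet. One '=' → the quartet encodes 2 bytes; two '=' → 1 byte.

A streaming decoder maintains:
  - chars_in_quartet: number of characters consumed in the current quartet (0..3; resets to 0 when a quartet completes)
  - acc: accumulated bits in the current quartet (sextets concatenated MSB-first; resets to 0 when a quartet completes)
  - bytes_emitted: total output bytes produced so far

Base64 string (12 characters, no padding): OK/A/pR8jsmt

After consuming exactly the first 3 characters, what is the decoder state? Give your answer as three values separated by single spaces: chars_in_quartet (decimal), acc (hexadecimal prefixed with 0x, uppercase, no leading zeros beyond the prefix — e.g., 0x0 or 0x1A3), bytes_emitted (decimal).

After char 0 ('O'=14): chars_in_quartet=1 acc=0xE bytes_emitted=0
After char 1 ('K'=10): chars_in_quartet=2 acc=0x38A bytes_emitted=0
After char 2 ('/'=63): chars_in_quartet=3 acc=0xE2BF bytes_emitted=0

Answer: 3 0xE2BF 0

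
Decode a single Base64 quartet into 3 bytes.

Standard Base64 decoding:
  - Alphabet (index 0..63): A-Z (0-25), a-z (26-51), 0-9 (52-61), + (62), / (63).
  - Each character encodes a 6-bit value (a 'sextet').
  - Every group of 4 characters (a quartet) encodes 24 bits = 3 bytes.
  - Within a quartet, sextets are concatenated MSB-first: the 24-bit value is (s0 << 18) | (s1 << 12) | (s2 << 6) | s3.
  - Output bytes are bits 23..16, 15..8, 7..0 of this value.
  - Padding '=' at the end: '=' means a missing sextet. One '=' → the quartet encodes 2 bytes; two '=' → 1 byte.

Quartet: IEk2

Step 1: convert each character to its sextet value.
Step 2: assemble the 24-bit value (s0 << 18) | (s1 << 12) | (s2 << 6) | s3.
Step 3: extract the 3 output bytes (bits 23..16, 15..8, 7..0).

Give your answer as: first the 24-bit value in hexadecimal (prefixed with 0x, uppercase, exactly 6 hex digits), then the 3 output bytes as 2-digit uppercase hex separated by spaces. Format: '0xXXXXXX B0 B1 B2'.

Sextets: I=8, E=4, k=36, 2=54
24-bit: (8<<18) | (4<<12) | (36<<6) | 54
      = 0x200000 | 0x004000 | 0x000900 | 0x000036
      = 0x204936
Bytes: (v>>16)&0xFF=20, (v>>8)&0xFF=49, v&0xFF=36

Answer: 0x204936 20 49 36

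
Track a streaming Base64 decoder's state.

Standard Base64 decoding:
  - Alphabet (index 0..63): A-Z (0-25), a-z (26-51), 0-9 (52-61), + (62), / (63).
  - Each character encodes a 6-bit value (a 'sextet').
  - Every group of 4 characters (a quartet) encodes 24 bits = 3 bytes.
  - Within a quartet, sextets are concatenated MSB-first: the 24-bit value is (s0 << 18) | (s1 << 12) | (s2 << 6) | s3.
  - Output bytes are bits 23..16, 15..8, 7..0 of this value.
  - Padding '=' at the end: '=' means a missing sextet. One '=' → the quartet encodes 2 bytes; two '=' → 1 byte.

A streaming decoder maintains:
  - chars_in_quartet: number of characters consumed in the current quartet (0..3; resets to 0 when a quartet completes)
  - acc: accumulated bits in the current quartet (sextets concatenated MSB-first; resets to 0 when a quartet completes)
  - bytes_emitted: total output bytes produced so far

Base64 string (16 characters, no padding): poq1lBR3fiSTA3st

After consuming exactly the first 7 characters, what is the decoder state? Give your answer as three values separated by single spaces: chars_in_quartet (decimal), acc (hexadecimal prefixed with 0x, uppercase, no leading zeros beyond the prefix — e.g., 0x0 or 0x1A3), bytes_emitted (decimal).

Answer: 3 0x25051 3

Derivation:
After char 0 ('p'=41): chars_in_quartet=1 acc=0x29 bytes_emitted=0
After char 1 ('o'=40): chars_in_quartet=2 acc=0xA68 bytes_emitted=0
After char 2 ('q'=42): chars_in_quartet=3 acc=0x29A2A bytes_emitted=0
After char 3 ('1'=53): chars_in_quartet=4 acc=0xA68AB5 -> emit A6 8A B5, reset; bytes_emitted=3
After char 4 ('l'=37): chars_in_quartet=1 acc=0x25 bytes_emitted=3
After char 5 ('B'=1): chars_in_quartet=2 acc=0x941 bytes_emitted=3
After char 6 ('R'=17): chars_in_quartet=3 acc=0x25051 bytes_emitted=3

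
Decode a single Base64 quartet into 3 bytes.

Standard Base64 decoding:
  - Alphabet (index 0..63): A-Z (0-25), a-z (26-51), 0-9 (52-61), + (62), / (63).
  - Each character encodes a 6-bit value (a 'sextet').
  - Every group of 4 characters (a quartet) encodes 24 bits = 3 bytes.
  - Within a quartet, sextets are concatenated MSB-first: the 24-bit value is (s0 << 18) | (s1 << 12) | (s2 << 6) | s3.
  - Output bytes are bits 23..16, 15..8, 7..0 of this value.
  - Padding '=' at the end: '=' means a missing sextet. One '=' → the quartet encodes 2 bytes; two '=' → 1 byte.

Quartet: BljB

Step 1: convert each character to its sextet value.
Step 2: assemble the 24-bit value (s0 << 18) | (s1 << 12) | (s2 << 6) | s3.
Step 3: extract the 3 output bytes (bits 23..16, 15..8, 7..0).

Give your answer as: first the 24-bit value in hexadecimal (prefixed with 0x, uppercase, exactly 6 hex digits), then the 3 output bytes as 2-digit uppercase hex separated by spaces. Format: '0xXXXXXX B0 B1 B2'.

Sextets: B=1, l=37, j=35, B=1
24-bit: (1<<18) | (37<<12) | (35<<6) | 1
      = 0x040000 | 0x025000 | 0x0008C0 | 0x000001
      = 0x0658C1
Bytes: (v>>16)&0xFF=06, (v>>8)&0xFF=58, v&0xFF=C1

Answer: 0x0658C1 06 58 C1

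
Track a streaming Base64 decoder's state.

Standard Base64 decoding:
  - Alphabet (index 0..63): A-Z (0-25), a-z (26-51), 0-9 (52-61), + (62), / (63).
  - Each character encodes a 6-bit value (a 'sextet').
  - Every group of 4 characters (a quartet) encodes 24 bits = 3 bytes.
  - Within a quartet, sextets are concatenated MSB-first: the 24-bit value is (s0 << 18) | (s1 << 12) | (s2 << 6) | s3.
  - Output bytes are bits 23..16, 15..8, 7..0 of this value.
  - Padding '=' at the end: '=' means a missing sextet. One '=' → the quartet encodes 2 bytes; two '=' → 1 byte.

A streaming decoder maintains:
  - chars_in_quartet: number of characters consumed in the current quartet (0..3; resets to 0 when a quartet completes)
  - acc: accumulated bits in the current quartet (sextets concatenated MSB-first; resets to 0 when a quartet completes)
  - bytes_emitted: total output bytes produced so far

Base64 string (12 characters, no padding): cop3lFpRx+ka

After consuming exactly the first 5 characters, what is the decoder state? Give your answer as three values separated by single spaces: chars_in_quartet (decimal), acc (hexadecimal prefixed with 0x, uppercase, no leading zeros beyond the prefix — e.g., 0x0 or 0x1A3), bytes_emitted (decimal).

Answer: 1 0x25 3

Derivation:
After char 0 ('c'=28): chars_in_quartet=1 acc=0x1C bytes_emitted=0
After char 1 ('o'=40): chars_in_quartet=2 acc=0x728 bytes_emitted=0
After char 2 ('p'=41): chars_in_quartet=3 acc=0x1CA29 bytes_emitted=0
After char 3 ('3'=55): chars_in_quartet=4 acc=0x728A77 -> emit 72 8A 77, reset; bytes_emitted=3
After char 4 ('l'=37): chars_in_quartet=1 acc=0x25 bytes_emitted=3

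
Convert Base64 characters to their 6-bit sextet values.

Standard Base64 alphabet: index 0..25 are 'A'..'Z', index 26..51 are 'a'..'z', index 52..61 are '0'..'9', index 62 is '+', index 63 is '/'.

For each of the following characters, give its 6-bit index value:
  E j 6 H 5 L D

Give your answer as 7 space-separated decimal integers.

'E': A..Z range, ord('E') − ord('A') = 4
'j': a..z range, 26 + ord('j') − ord('a') = 35
'6': 0..9 range, 52 + ord('6') − ord('0') = 58
'H': A..Z range, ord('H') − ord('A') = 7
'5': 0..9 range, 52 + ord('5') − ord('0') = 57
'L': A..Z range, ord('L') − ord('A') = 11
'D': A..Z range, ord('D') − ord('A') = 3

Answer: 4 35 58 7 57 11 3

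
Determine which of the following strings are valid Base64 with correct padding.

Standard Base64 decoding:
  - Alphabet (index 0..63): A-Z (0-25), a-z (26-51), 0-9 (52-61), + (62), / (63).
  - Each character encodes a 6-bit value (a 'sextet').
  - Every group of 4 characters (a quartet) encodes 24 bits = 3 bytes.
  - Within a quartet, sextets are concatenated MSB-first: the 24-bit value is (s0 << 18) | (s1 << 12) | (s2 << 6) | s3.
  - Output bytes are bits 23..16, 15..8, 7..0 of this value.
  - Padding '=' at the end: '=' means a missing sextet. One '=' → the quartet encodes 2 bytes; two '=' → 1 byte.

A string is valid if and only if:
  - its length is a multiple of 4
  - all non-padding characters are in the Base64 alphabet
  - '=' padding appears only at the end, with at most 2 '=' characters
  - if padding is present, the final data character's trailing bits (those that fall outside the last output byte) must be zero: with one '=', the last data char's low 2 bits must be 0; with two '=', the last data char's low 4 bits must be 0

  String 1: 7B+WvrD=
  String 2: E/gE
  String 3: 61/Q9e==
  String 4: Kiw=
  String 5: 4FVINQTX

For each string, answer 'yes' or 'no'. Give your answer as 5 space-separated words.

Answer: no yes no yes yes

Derivation:
String 1: '7B+WvrD=' → invalid (bad trailing bits)
String 2: 'E/gE' → valid
String 3: '61/Q9e==' → invalid (bad trailing bits)
String 4: 'Kiw=' → valid
String 5: '4FVINQTX' → valid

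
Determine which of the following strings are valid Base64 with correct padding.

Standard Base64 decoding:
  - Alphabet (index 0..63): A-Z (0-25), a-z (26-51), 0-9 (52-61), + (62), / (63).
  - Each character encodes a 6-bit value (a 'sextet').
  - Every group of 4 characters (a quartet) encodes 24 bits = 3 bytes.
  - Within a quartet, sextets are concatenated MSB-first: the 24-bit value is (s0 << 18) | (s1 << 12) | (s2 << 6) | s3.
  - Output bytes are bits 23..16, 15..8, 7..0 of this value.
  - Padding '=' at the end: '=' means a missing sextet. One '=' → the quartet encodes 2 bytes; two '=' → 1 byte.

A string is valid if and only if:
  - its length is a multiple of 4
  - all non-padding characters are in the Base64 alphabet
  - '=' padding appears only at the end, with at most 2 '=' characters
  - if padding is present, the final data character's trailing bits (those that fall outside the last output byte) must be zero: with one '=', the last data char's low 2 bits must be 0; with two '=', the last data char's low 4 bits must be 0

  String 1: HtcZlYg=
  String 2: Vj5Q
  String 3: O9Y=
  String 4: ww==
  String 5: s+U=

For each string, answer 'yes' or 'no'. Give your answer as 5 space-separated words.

String 1: 'HtcZlYg=' → valid
String 2: 'Vj5Q' → valid
String 3: 'O9Y=' → valid
String 4: 'ww==' → valid
String 5: 's+U=' → valid

Answer: yes yes yes yes yes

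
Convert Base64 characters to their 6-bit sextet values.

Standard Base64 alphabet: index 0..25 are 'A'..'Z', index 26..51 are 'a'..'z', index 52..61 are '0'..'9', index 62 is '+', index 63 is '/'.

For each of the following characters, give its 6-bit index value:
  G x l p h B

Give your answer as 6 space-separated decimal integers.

Answer: 6 49 37 41 33 1

Derivation:
'G': A..Z range, ord('G') − ord('A') = 6
'x': a..z range, 26 + ord('x') − ord('a') = 49
'l': a..z range, 26 + ord('l') − ord('a') = 37
'p': a..z range, 26 + ord('p') − ord('a') = 41
'h': a..z range, 26 + ord('h') − ord('a') = 33
'B': A..Z range, ord('B') − ord('A') = 1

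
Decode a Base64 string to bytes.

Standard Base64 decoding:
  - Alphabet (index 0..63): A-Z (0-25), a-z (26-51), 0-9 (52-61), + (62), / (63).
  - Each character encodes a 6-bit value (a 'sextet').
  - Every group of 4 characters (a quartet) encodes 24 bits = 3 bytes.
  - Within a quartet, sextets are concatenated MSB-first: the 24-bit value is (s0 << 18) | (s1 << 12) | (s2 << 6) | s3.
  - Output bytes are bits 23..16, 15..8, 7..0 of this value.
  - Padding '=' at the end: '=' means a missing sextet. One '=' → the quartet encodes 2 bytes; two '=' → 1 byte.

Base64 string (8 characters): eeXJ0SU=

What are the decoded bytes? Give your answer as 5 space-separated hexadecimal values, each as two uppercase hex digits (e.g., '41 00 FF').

After char 0 ('e'=30): chars_in_quartet=1 acc=0x1E bytes_emitted=0
After char 1 ('e'=30): chars_in_quartet=2 acc=0x79E bytes_emitted=0
After char 2 ('X'=23): chars_in_quartet=3 acc=0x1E797 bytes_emitted=0
After char 3 ('J'=9): chars_in_quartet=4 acc=0x79E5C9 -> emit 79 E5 C9, reset; bytes_emitted=3
After char 4 ('0'=52): chars_in_quartet=1 acc=0x34 bytes_emitted=3
After char 5 ('S'=18): chars_in_quartet=2 acc=0xD12 bytes_emitted=3
After char 6 ('U'=20): chars_in_quartet=3 acc=0x34494 bytes_emitted=3
Padding '=': partial quartet acc=0x34494 -> emit D1 25; bytes_emitted=5

Answer: 79 E5 C9 D1 25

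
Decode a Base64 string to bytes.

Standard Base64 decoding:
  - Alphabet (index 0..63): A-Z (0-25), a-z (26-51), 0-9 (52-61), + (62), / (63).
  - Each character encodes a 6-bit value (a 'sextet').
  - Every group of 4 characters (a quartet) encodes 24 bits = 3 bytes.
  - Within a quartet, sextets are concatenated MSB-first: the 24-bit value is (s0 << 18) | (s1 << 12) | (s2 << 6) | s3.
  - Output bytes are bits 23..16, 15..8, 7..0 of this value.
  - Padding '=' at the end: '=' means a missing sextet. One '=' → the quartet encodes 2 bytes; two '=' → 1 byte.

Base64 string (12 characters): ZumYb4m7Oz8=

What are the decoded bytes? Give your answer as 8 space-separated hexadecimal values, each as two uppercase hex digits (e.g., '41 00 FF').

After char 0 ('Z'=25): chars_in_quartet=1 acc=0x19 bytes_emitted=0
After char 1 ('u'=46): chars_in_quartet=2 acc=0x66E bytes_emitted=0
After char 2 ('m'=38): chars_in_quartet=3 acc=0x19BA6 bytes_emitted=0
After char 3 ('Y'=24): chars_in_quartet=4 acc=0x66E998 -> emit 66 E9 98, reset; bytes_emitted=3
After char 4 ('b'=27): chars_in_quartet=1 acc=0x1B bytes_emitted=3
After char 5 ('4'=56): chars_in_quartet=2 acc=0x6F8 bytes_emitted=3
After char 6 ('m'=38): chars_in_quartet=3 acc=0x1BE26 bytes_emitted=3
After char 7 ('7'=59): chars_in_quartet=4 acc=0x6F89BB -> emit 6F 89 BB, reset; bytes_emitted=6
After char 8 ('O'=14): chars_in_quartet=1 acc=0xE bytes_emitted=6
After char 9 ('z'=51): chars_in_quartet=2 acc=0x3B3 bytes_emitted=6
After char 10 ('8'=60): chars_in_quartet=3 acc=0xECFC bytes_emitted=6
Padding '=': partial quartet acc=0xECFC -> emit 3B 3F; bytes_emitted=8

Answer: 66 E9 98 6F 89 BB 3B 3F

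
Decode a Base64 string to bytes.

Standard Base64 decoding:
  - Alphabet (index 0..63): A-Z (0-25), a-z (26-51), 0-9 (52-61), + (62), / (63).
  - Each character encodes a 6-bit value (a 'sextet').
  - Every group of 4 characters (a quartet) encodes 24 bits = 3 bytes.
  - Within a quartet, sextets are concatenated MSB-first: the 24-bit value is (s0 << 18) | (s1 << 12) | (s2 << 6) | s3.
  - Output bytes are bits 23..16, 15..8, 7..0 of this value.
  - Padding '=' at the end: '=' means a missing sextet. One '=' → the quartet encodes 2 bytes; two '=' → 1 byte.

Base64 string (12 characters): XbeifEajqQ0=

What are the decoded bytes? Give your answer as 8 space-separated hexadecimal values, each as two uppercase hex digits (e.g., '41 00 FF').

Answer: 5D B7 A2 7C 46 A3 A9 0D

Derivation:
After char 0 ('X'=23): chars_in_quartet=1 acc=0x17 bytes_emitted=0
After char 1 ('b'=27): chars_in_quartet=2 acc=0x5DB bytes_emitted=0
After char 2 ('e'=30): chars_in_quartet=3 acc=0x176DE bytes_emitted=0
After char 3 ('i'=34): chars_in_quartet=4 acc=0x5DB7A2 -> emit 5D B7 A2, reset; bytes_emitted=3
After char 4 ('f'=31): chars_in_quartet=1 acc=0x1F bytes_emitted=3
After char 5 ('E'=4): chars_in_quartet=2 acc=0x7C4 bytes_emitted=3
After char 6 ('a'=26): chars_in_quartet=3 acc=0x1F11A bytes_emitted=3
After char 7 ('j'=35): chars_in_quartet=4 acc=0x7C46A3 -> emit 7C 46 A3, reset; bytes_emitted=6
After char 8 ('q'=42): chars_in_quartet=1 acc=0x2A bytes_emitted=6
After char 9 ('Q'=16): chars_in_quartet=2 acc=0xA90 bytes_emitted=6
After char 10 ('0'=52): chars_in_quartet=3 acc=0x2A434 bytes_emitted=6
Padding '=': partial quartet acc=0x2A434 -> emit A9 0D; bytes_emitted=8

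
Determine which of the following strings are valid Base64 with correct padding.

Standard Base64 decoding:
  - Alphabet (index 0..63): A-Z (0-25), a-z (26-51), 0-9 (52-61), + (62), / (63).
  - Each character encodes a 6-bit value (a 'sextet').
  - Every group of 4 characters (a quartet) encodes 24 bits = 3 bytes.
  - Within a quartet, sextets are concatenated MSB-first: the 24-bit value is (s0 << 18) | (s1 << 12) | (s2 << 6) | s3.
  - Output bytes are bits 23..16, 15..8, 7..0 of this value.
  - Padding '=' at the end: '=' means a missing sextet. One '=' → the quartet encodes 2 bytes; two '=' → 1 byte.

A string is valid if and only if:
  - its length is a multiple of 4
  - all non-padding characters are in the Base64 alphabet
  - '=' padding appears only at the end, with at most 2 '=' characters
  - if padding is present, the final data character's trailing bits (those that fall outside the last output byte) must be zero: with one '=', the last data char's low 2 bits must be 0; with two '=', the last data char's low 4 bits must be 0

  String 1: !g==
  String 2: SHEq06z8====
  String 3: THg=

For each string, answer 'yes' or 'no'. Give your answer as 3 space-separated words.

String 1: '!g==' → invalid (bad char(s): ['!'])
String 2: 'SHEq06z8====' → invalid (4 pad chars (max 2))
String 3: 'THg=' → valid

Answer: no no yes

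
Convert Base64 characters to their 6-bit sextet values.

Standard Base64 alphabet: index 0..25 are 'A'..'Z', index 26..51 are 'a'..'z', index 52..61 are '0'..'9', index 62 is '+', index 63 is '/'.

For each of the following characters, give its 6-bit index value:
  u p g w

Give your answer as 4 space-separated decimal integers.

'u': a..z range, 26 + ord('u') − ord('a') = 46
'p': a..z range, 26 + ord('p') − ord('a') = 41
'g': a..z range, 26 + ord('g') − ord('a') = 32
'w': a..z range, 26 + ord('w') − ord('a') = 48

Answer: 46 41 32 48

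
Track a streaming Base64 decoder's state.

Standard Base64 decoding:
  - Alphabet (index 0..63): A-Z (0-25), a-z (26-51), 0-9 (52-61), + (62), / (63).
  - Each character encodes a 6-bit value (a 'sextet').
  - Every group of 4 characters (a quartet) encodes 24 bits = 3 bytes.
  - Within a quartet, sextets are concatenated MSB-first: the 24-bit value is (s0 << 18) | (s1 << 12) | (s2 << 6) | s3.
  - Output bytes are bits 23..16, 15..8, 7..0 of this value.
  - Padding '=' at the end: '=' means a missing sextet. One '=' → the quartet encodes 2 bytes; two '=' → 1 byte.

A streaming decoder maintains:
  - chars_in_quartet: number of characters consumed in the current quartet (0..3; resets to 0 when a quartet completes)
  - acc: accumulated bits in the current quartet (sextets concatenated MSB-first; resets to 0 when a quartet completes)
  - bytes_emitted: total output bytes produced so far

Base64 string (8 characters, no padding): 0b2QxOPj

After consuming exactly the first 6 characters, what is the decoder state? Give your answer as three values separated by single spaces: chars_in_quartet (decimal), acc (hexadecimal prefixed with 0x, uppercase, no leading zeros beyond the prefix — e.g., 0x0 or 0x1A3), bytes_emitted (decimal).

After char 0 ('0'=52): chars_in_quartet=1 acc=0x34 bytes_emitted=0
After char 1 ('b'=27): chars_in_quartet=2 acc=0xD1B bytes_emitted=0
After char 2 ('2'=54): chars_in_quartet=3 acc=0x346F6 bytes_emitted=0
After char 3 ('Q'=16): chars_in_quartet=4 acc=0xD1BD90 -> emit D1 BD 90, reset; bytes_emitted=3
After char 4 ('x'=49): chars_in_quartet=1 acc=0x31 bytes_emitted=3
After char 5 ('O'=14): chars_in_quartet=2 acc=0xC4E bytes_emitted=3

Answer: 2 0xC4E 3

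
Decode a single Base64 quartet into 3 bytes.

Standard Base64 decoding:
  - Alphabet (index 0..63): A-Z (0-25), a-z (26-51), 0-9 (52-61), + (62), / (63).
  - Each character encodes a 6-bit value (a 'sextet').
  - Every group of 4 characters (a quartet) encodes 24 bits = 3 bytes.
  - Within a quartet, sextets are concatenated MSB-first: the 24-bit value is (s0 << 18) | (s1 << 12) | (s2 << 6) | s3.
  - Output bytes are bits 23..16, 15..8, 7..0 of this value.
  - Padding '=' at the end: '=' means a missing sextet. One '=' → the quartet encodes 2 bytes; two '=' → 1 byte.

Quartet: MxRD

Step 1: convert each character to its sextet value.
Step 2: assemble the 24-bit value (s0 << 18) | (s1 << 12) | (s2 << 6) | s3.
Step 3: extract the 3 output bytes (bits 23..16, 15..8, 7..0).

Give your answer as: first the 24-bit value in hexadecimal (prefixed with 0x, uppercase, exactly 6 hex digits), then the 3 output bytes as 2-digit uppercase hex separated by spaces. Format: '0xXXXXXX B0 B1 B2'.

Sextets: M=12, x=49, R=17, D=3
24-bit: (12<<18) | (49<<12) | (17<<6) | 3
      = 0x300000 | 0x031000 | 0x000440 | 0x000003
      = 0x331443
Bytes: (v>>16)&0xFF=33, (v>>8)&0xFF=14, v&0xFF=43

Answer: 0x331443 33 14 43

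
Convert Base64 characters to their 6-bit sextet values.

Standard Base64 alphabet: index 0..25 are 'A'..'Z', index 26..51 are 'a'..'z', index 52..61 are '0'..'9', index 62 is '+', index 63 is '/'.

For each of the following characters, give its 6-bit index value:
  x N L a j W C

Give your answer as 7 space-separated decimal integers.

'x': a..z range, 26 + ord('x') − ord('a') = 49
'N': A..Z range, ord('N') − ord('A') = 13
'L': A..Z range, ord('L') − ord('A') = 11
'a': a..z range, 26 + ord('a') − ord('a') = 26
'j': a..z range, 26 + ord('j') − ord('a') = 35
'W': A..Z range, ord('W') − ord('A') = 22
'C': A..Z range, ord('C') − ord('A') = 2

Answer: 49 13 11 26 35 22 2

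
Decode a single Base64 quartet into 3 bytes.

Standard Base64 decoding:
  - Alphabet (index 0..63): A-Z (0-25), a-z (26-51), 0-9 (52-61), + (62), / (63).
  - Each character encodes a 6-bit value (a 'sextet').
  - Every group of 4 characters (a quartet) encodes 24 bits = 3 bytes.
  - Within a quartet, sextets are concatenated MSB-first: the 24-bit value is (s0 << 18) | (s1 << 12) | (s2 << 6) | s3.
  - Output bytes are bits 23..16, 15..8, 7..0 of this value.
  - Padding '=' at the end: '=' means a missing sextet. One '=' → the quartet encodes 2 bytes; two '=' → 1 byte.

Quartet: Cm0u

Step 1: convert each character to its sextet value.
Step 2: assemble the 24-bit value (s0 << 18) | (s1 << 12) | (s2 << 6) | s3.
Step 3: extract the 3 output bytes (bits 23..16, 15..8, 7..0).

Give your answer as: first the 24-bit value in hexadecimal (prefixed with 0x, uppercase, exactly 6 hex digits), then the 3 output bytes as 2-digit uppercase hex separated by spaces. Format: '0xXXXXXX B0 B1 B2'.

Answer: 0x0A6D2E 0A 6D 2E

Derivation:
Sextets: C=2, m=38, 0=52, u=46
24-bit: (2<<18) | (38<<12) | (52<<6) | 46
      = 0x080000 | 0x026000 | 0x000D00 | 0x00002E
      = 0x0A6D2E
Bytes: (v>>16)&0xFF=0A, (v>>8)&0xFF=6D, v&0xFF=2E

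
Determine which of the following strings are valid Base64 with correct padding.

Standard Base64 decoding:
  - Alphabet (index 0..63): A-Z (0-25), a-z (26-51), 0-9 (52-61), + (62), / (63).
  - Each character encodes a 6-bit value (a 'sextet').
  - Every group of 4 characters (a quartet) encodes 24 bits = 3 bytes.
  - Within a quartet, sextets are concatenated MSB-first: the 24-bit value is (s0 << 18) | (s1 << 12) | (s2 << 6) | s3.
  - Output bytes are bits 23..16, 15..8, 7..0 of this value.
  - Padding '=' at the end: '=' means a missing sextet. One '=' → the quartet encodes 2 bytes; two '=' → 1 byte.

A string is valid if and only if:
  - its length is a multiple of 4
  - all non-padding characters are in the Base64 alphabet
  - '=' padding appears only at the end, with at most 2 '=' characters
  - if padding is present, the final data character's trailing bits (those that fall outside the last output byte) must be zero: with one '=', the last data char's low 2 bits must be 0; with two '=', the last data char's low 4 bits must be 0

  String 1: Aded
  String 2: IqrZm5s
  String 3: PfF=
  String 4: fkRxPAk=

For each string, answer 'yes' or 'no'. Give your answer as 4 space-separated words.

String 1: 'Aded' → valid
String 2: 'IqrZm5s' → invalid (len=7 not mult of 4)
String 3: 'PfF=' → invalid (bad trailing bits)
String 4: 'fkRxPAk=' → valid

Answer: yes no no yes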